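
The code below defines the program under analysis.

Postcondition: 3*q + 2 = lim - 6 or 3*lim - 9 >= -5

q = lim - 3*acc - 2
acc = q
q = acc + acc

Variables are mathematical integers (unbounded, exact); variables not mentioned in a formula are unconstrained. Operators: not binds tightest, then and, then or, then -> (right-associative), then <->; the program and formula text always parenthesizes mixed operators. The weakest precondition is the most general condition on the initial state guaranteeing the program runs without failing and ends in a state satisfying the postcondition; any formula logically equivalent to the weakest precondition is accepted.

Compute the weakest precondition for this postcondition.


Working backward. After the program, the postcondition 3*q + 2 = lim - 6 or 3*lim - 9 >= -5 must hold; in canonical form it is 3*q = lim - 8 or 3*lim >= 4.
Before q := acc + acc: 6*acc = lim - 8 or 3*lim >= 4
Before acc := q: 6*q = lim - 8 or 3*lim >= 4
Before q := lim - 3*acc - 2: 5*lim = 18*acc + 4 or 3*lim >= 4
Answer: WP = 5*lim = 18*acc + 4 or 3*lim >= 4


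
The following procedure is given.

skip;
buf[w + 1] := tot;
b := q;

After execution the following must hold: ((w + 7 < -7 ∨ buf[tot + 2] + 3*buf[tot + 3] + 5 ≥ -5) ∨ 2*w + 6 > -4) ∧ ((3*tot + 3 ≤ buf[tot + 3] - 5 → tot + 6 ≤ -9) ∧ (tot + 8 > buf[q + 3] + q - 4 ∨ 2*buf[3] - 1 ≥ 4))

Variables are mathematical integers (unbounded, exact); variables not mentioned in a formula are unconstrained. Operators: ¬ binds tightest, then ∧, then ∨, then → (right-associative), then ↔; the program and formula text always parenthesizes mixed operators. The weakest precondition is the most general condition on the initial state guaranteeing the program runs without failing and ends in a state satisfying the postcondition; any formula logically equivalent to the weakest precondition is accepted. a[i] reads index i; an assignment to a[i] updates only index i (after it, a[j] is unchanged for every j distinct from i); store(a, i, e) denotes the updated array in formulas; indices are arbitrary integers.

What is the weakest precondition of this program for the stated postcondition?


Working backward. After the program, the postcondition ((w + 7 < -7 ∨ buf[tot + 2] + 3*buf[tot + 3] + 5 ≥ -5) ∨ 2*w + 6 > -4) ∧ ((3*tot + 3 ≤ buf[tot + 3] - 5 → tot + 6 ≤ -9) ∧ (tot + 8 > buf[q + 3] + q - 4 ∨ 2*buf[3] - 1 ≥ 4)) must hold; in canonical form it is (w < -14 ∨ buf[tot + 2] + 3*buf[tot + 3] ≥ -10 ∨ 2*w > -10) ∧ (3*tot ≤ buf[tot + 3] - 8 → tot ≤ -15) ∧ (tot > buf[q + 3] + q - 12 ∨ 2*buf[3] ≥ 5).
Before b := q: (w < -14 ∨ buf[tot + 2] + 3*buf[tot + 3] ≥ -10 ∨ 2*w > -10) ∧ (3*tot ≤ buf[tot + 3] - 8 → tot ≤ -15) ∧ (tot > buf[q + 3] + q - 12 ∨ 2*buf[3] ≥ 5)
Before buf[w + 1] := tot: (w < -14 ∨ store(buf, w + 1, tot)[tot + 2] + 3*store(buf, w + 1, tot)[tot + 3] ≥ -10 ∨ 2*w > -10) ∧ (3*tot ≤ store(buf, w + 1, tot)[tot + 3] - 8 → tot ≤ -15) ∧ (tot > store(buf, w + 1, tot)[q + 3] + q - 12 ∨ 2*store(buf, w + 1, tot)[3] ≥ 5)
Before skip: (w < -14 ∨ store(buf, w + 1, tot)[tot + 2] + 3*store(buf, w + 1, tot)[tot + 3] ≥ -10 ∨ 2*w > -10) ∧ (3*tot ≤ store(buf, w + 1, tot)[tot + 3] - 8 → tot ≤ -15) ∧ (tot > store(buf, w + 1, tot)[q + 3] + q - 12 ∨ 2*store(buf, w + 1, tot)[3] ≥ 5)
Answer: WP = (w < -14 ∨ store(buf, w + 1, tot)[tot + 2] + 3*store(buf, w + 1, tot)[tot + 3] ≥ -10 ∨ 2*w > -10) ∧ (3*tot ≤ store(buf, w + 1, tot)[tot + 3] - 8 → tot ≤ -15) ∧ (tot > store(buf, w + 1, tot)[q + 3] + q - 12 ∨ 2*store(buf, w + 1, tot)[3] ≥ 5)


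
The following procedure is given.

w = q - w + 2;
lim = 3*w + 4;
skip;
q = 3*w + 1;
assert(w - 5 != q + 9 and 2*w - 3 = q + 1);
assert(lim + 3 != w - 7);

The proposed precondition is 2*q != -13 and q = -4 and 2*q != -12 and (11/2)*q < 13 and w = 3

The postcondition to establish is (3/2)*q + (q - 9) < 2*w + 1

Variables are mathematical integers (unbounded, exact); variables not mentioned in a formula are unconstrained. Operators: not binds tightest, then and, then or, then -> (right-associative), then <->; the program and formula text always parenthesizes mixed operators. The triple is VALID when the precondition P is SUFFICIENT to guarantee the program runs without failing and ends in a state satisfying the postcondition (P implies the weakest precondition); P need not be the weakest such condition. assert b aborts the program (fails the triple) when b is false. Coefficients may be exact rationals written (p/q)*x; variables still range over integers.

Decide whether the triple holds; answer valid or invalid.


Working backward. After the program, the postcondition (3/2)*q + (q - 9) < 2*w + 1 must hold; in canonical form it is (5/2)*q < 2*w + 10.
Before assert lim + 3 != w - 7: lim != w - 10 and (5/2)*q < 2*w + 10
Before assert w - 5 != q + 9 and 2*w - 3 = q + 1: w != q + 14 and 2*w = q + 4 and lim != w - 10 and (5/2)*q < 2*w + 10
Before q := 3*w + 1: 2*w != -15 and w = -5 and lim != w - 10 and (11/2)*w < 15/2
Before skip: 2*w != -15 and w = -5 and lim != w - 10 and (11/2)*w < 15/2
Before lim := 3*w + 4: 2*w != -15 and w = -5 and 2*w != -14 and (11/2)*w < 15/2
Before w := q - w + 2: 2*q != 2*w - 19 and q = w - 7 and 2*q != 2*w - 18 and (11/2)*q < (11/2)*w - 7/2
The weakest precondition is 2*q != 2*w - 19 and q = w - 7 and 2*q != 2*w - 18 and (11/2)*q < (11/2)*w - 7/2.
Check whether 2*q != -13 and q = -4 and 2*q != -12 and (11/2)*q < 13 and w = 3 implies it.
Every state satisfying the precondition satisfies the weakest precondition: the implication holds.
Answer: valid


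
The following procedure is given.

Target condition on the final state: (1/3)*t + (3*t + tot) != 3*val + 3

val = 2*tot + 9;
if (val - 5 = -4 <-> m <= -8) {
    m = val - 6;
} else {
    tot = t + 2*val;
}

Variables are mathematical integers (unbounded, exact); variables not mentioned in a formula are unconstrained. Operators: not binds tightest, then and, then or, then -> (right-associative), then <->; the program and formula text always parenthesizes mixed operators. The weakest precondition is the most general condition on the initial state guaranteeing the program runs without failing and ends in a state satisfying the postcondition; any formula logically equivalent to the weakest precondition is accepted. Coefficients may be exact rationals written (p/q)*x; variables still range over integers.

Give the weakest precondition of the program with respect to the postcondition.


Working backward. After the program, the postcondition (1/3)*t + (3*t + tot) != 3*val + 3 must hold; in canonical form it is (10/3)*t + tot != 3*val + 3.
Then branch requires (10/3)*t + tot != 3*val + 3; else branch requires (13/3)*t != val + 3.
Before the if: ((val = 1 <-> m <= -8) -> (10/3)*t + tot != 3*val + 3) and ((not (val = 1 <-> m <= -8)) -> (13/3)*t != val + 3)
Before val := 2*tot + 9: ((2*tot = -8 <-> m <= -8) -> (10/3)*t != 5*tot + 30) and ((not (2*tot = -8 <-> m <= -8)) -> (13/3)*t != 2*tot + 12)
Answer: WP = ((2*tot = -8 <-> m <= -8) -> (10/3)*t != 5*tot + 30) and ((not (2*tot = -8 <-> m <= -8)) -> (13/3)*t != 2*tot + 12)


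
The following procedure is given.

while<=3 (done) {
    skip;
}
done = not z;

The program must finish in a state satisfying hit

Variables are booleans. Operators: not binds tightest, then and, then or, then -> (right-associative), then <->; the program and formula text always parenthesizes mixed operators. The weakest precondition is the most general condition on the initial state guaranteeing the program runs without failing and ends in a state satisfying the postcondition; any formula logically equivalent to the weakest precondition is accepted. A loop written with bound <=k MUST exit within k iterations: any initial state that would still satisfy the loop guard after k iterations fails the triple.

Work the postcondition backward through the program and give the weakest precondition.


Working backward. After the program, hit must hold.
Before done := not z: hit
Before the loop (bound <=3), unroll the exhaustion recursion (WP_0 = exit-now case; WP_j = one more guarded iteration, up to j = 3):
  WP_0: (not done) and hit
  WP_1: (done -> ((not done) and hit)) and ((not done) -> hit)
  WP_2: (done -> ((done -> ((not done) and hit)) and ((not done) -> hit))) and ((not done) -> hit)
  WP_3: (done -> ((done -> ((done -> ((not done) and hit)) and ((not done) -> hit))) and ((not done) -> hit))) and ((not done) -> hit)
So before the loop: (done -> ((done -> ((done -> ((not done) and hit)) and ((not done) -> hit))) and ((not done) -> hit))) and ((not done) -> hit)
Answer: WP = (done -> ((done -> ((done -> ((not done) and hit)) and ((not done) -> hit))) and ((not done) -> hit))) and ((not done) -> hit)


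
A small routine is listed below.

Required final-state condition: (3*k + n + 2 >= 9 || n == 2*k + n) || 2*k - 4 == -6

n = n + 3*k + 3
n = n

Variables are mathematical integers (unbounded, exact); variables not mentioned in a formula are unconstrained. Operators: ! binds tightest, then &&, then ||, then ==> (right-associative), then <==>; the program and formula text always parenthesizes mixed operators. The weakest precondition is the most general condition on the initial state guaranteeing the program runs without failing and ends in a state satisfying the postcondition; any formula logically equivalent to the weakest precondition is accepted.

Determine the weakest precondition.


Working backward. After the program, the postcondition (3*k + n + 2 >= 9 || n == 2*k + n) || 2*k - 4 == -6 must hold; in canonical form it is 3*k + n >= 7 || 2*k == 0 || 2*k == -2.
Before n := n: 3*k + n >= 7 || 2*k == 0 || 2*k == -2
Before n := n + 3*k + 3: 6*k + n >= 4 || 2*k == 0 || 2*k == -2
Answer: WP = 6*k + n >= 4 || 2*k == 0 || 2*k == -2


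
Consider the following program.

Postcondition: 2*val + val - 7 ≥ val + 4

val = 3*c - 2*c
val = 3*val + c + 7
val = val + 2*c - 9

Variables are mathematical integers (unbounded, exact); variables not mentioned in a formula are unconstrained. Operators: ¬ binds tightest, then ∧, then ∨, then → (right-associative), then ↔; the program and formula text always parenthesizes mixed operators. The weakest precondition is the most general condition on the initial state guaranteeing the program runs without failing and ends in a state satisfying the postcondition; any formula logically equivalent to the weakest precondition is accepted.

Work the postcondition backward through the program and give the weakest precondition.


Working backward. After the program, the postcondition 2*val + val - 7 ≥ val + 4 must hold; in canonical form it is 2*val ≥ 11.
Before val := val + 2*c - 9: 4*c + 2*val ≥ 29
Before val := 3*val + c + 7: 6*c + 6*val ≥ 15
Before val := 3*c - 2*c: 12*c ≥ 15
Answer: WP = 12*c ≥ 15


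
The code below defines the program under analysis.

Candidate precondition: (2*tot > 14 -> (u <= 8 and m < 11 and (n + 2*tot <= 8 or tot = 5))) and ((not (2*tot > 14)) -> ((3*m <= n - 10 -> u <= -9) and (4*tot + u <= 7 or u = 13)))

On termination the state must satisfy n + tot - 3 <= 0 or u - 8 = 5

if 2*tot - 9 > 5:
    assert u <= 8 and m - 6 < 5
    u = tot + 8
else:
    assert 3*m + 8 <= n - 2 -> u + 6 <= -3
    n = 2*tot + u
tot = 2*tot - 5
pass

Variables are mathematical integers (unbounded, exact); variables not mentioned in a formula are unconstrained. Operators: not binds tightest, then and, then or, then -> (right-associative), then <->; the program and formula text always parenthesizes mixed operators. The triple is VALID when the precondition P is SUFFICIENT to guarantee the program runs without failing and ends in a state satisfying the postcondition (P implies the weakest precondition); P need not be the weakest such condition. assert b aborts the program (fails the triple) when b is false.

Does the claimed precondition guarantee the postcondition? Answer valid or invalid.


Working backward. After the program, the postcondition n + tot - 3 <= 0 or u - 8 = 5 must hold; in canonical form it is n + tot <= 3 or u = 13.
Before skip: n + tot <= 3 or u = 13
Before tot := 2*tot - 5: n + 2*tot <= 8 or u = 13
Then branch requires u <= 8 and m < 11 and (n + 2*tot <= 8 or tot = 5); else branch requires (3*m <= n - 10 -> u <= -9) and (4*tot + u <= 8 or u = 13).
Before the if: (2*tot > 14 -> (u <= 8 and m < 11 and (n + 2*tot <= 8 or tot = 5))) and ((not (2*tot > 14)) -> ((3*m <= n - 10 -> u <= -9) and (4*tot + u <= 8 or u = 13)))
The weakest precondition is (2*tot > 14 -> (u <= 8 and m < 11 and (n + 2*tot <= 8 or tot = 5))) and ((not (2*tot > 14)) -> ((3*m <= n - 10 -> u <= -9) and (4*tot + u <= 8 or u = 13))).
Check whether (2*tot > 14 -> (u <= 8 and m < 11 and (n + 2*tot <= 8 or tot = 5))) and ((not (2*tot > 14)) -> ((3*m <= n - 10 -> u <= -9) and (4*tot + u <= 7 or u = 13))) implies it.
Every state satisfying the precondition satisfies the weakest precondition: the implication holds.
Answer: valid


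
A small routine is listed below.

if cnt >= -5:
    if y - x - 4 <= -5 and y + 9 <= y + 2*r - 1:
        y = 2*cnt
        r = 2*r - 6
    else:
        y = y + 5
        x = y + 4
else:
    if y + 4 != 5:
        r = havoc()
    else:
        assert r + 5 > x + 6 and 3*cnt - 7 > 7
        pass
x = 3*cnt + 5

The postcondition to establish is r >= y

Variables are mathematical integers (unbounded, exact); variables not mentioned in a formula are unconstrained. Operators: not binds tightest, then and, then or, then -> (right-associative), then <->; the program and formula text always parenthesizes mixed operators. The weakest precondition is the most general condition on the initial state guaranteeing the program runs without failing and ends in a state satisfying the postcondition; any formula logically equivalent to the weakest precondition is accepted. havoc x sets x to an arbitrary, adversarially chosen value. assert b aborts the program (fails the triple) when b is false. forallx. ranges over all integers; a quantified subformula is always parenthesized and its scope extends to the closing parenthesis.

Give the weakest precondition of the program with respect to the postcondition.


Working backward. After the program, r >= y must hold.
Before x := 3*cnt + 5: r >= y
Then branch requires ((y <= x - 1 and 2*r >= 10) -> 2*r >= 2*cnt + 6) and ((not (y <= x - 1 and 2*r >= 10)) -> r >= y + 5); else branch requires (y != 1 -> (forall r_1. r_1 >= y)) and ((not (y != 1)) -> (r > x + 1 and 3*cnt > 14 and r >= y)).
Before the if: (cnt >= -5 -> (((y <= x - 1 and 2*r >= 10) -> 2*r >= 2*cnt + 6) and ((not (y <= x - 1 and 2*r >= 10)) -> r >= y + 5))) and ((not (cnt >= -5)) -> ((y != 1 -> (forall r_1. r_1 >= y)) and ((not (y != 1)) -> (r > x + 1 and 3*cnt > 14 and r >= y))))
Answer: WP = (cnt >= -5 -> (((y <= x - 1 and 2*r >= 10) -> 2*r >= 2*cnt + 6) and ((not (y <= x - 1 and 2*r >= 10)) -> r >= y + 5))) and ((not (cnt >= -5)) -> ((y != 1 -> (forall r_1. r_1 >= y)) and ((not (y != 1)) -> (r > x + 1 and 3*cnt > 14 and r >= y))))


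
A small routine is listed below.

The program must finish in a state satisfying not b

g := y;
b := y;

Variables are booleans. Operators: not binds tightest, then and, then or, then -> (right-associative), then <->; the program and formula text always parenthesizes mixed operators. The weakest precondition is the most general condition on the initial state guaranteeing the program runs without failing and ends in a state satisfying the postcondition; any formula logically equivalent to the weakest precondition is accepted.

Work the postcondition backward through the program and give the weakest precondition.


Working backward. After the program, not b must hold.
Before b := y: not y
Before g := y: not y
Answer: WP = not y


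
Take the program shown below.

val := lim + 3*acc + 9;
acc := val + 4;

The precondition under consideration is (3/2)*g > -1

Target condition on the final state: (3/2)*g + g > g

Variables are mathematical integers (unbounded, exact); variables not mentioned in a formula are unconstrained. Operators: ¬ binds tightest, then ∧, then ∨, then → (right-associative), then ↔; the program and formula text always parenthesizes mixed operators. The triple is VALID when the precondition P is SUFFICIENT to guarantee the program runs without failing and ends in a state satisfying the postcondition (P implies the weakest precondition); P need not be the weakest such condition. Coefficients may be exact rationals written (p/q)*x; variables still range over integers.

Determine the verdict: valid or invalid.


Working backward. After the program, the postcondition (3/2)*g + g > g must hold; in canonical form it is (3/2)*g > 0.
Before acc := val + 4: (3/2)*g > 0
Before val := lim + 3*acc + 9: (3/2)*g > 0
The weakest precondition is (3/2)*g > 0.
Check whether (3/2)*g > -1 implies it.
Countermodel: at the initial state g = 0, the precondition holds but the weakest precondition fails.
Answer: invalid


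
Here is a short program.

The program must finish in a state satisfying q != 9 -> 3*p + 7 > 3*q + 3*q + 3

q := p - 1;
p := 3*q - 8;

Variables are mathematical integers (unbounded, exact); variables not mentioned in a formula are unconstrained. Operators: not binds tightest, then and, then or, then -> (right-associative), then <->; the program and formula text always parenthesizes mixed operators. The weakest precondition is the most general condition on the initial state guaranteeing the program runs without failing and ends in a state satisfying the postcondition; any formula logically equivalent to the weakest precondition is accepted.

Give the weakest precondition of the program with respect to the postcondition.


Working backward. After the program, the postcondition q != 9 -> 3*p + 7 > 3*q + 3*q + 3 must hold; in canonical form it is q != 9 -> 3*p > 6*q - 4.
Before p := 3*q - 8: q != 9 -> 3*q > 20
Before q := p - 1: p != 10 -> 3*p > 23
Answer: WP = p != 10 -> 3*p > 23


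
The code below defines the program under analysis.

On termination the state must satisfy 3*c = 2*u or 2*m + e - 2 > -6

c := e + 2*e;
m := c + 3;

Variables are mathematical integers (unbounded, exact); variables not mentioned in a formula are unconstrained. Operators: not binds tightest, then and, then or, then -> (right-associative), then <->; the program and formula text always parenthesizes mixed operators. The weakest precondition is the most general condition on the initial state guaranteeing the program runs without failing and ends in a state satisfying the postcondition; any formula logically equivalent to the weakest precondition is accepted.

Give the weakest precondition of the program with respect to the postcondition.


Working backward. After the program, the postcondition 3*c = 2*u or 2*m + e - 2 > -6 must hold; in canonical form it is 3*c = 2*u or e + 2*m > -4.
Before m := c + 3: 3*c = 2*u or 2*c + e > -10
Before c := e + 2*e: 9*e = 2*u or 7*e > -10
Answer: WP = 9*e = 2*u or 7*e > -10


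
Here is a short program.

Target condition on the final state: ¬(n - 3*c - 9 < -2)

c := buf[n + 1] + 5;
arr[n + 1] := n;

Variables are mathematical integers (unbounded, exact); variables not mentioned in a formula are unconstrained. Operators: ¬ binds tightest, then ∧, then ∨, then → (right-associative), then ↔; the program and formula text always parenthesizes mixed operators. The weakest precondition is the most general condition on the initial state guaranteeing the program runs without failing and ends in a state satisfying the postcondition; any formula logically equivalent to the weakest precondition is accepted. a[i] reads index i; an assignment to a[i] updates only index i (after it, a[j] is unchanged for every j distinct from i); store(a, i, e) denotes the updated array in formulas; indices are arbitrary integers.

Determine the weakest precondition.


Working backward. After the program, the postcondition ¬(n - 3*c - 9 < -2) must hold; in canonical form it is ¬(n < 3*c + 7).
Before arr[n + 1] := n: ¬(n < 3*c + 7)
Before c := buf[n + 1] + 5: ¬(n < 3*buf[n + 1] + 22)
Answer: WP = ¬(n < 3*buf[n + 1] + 22)


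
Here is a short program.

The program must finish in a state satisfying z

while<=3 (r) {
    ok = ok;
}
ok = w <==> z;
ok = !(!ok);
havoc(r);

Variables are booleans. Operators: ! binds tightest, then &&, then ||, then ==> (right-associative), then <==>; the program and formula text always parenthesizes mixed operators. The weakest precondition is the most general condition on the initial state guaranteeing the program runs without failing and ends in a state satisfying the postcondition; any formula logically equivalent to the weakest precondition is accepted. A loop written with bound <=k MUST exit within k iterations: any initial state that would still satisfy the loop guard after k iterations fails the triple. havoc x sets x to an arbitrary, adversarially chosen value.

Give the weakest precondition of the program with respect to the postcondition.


Working backward. After the program, z must hold.
Before havoc r: z
Before ok := !(!ok): z
Before ok := w <==> z: z
Before the loop (bound <=3), unroll the exhaustion recursion (WP_0 = exit-now case; WP_j = one more guarded iteration, up to j = 3):
  WP_0: (!r) && z
  WP_1: (r ==> ((!r) && z)) && ((!r) ==> z)
  WP_2: (r ==> ((r ==> ((!r) && z)) && ((!r) ==> z))) && ((!r) ==> z)
  WP_3: (r ==> ((r ==> ((r ==> ((!r) && z)) && ((!r) ==> z))) && ((!r) ==> z))) && ((!r) ==> z)
So before the loop: (r ==> ((r ==> ((r ==> ((!r) && z)) && ((!r) ==> z))) && ((!r) ==> z))) && ((!r) ==> z)
Answer: WP = (r ==> ((r ==> ((r ==> ((!r) && z)) && ((!r) ==> z))) && ((!r) ==> z))) && ((!r) ==> z)


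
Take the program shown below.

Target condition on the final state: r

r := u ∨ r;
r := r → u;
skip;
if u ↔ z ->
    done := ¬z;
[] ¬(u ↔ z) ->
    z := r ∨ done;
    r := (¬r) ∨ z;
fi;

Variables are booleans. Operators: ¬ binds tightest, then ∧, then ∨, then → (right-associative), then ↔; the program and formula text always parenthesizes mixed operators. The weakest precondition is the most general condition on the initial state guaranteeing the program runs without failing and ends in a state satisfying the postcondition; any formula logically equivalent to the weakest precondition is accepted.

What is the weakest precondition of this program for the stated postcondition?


Working backward. After the program, r must hold.
Then branch requires r; else branch requires true.
Before the if: (u ↔ z) → r
Before skip: (u ↔ z) → r
Before r := r → u: (u ↔ z) → (r → u)
Before r := u ∨ r: (u ↔ z) → ((u ∨ r) → u)
Answer: WP = (u ↔ z) → ((u ∨ r) → u)


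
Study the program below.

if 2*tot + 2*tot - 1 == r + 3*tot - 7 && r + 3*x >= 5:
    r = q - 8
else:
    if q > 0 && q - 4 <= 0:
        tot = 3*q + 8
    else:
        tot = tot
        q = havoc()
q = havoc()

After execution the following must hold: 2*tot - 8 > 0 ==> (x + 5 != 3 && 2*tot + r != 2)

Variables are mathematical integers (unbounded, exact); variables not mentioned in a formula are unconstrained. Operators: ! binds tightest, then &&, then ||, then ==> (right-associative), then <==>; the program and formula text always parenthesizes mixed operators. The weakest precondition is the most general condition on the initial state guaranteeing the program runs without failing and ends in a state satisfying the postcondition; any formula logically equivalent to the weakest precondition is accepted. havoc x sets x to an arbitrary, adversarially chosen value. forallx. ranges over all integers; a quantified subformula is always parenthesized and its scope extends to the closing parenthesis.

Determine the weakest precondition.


Working backward. After the program, the postcondition 2*tot - 8 > 0 ==> (x + 5 != 3 && 2*tot + r != 2) must hold; in canonical form it is 2*tot > 8 ==> (x != -2 && r + 2*tot != 2).
Before havoc q: 2*tot > 8 ==> (x != -2 && r + 2*tot != 2)
Then branch requires 2*tot > 8 ==> (x != -2 && q + 2*tot != 10); else branch requires ((q > 0 && q <= 4) ==> (6*q > -8 ==> (x != -2 && 6*q + r != -14))) && ((!(q > 0 && q <= 4)) ==> (2*tot > 8 ==> (x != -2 && r + 2*tot != 2))).
Before the if: ((tot == r - 6 && r + 3*x >= 5) ==> (2*tot > 8 ==> (x != -2 && q + 2*tot != 10))) && ((!(tot == r - 6 && r + 3*x >= 5)) ==> (((q > 0 && q <= 4) ==> (6*q > -8 ==> (x != -2 && 6*q + r != -14))) && ((!(q > 0 && q <= 4)) ==> (2*tot > 8 ==> (x != -2 && r + 2*tot != 2)))))
Answer: WP = ((tot == r - 6 && r + 3*x >= 5) ==> (2*tot > 8 ==> (x != -2 && q + 2*tot != 10))) && ((!(tot == r - 6 && r + 3*x >= 5)) ==> (((q > 0 && q <= 4) ==> (6*q > -8 ==> (x != -2 && 6*q + r != -14))) && ((!(q > 0 && q <= 4)) ==> (2*tot > 8 ==> (x != -2 && r + 2*tot != 2)))))


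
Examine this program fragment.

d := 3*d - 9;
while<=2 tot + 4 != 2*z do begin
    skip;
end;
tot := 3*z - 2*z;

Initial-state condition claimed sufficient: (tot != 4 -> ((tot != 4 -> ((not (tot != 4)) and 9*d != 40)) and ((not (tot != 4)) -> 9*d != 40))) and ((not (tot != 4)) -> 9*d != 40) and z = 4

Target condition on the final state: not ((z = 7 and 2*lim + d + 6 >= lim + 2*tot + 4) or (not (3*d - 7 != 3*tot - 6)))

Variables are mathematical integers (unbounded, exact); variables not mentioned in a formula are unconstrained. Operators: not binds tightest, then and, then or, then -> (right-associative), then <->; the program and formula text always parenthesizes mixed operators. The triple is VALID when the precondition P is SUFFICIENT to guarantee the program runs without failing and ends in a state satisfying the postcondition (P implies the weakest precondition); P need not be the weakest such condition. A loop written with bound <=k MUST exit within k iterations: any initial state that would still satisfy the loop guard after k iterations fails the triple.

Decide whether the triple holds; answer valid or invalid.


Working backward. After the program, the postcondition not ((z = 7 and 2*lim + d + 6 >= lim + 2*tot + 4) or (not (3*d - 7 != 3*tot - 6))) must hold; in canonical form it is not ((z = 7 and d + lim >= 2*tot - 2) or (not (3*d != 3*tot + 1))).
Before tot := 3*z - 2*z: not ((z = 7 and d + lim >= 2*z - 2) or (not (3*d != 3*z + 1)))
Before the loop (bound <=2), unroll the exhaustion recursion (WP_0 = exit-now case; WP_j = one more guarded iteration, up to j = 2):
  WP_0: (not (tot != 2*z - 4)) and (not ((z = 7 and d + lim >= 2*z - 2) or (not (3*d != 3*z + 1))))
  WP_1: (tot != 2*z - 4 -> ((not (tot != 2*z - 4)) and (not ((z = 7 and d + lim >= 2*z - 2) or (not (3*d != 3*z + 1)))))) and ((not (tot != 2*z - 4)) -> (not ((z = 7 and d + lim >= 2*z - 2) or (not (3*d != 3*z + 1)))))
  WP_2: (tot != 2*z - 4 -> ((tot != 2*z - 4 -> ((not (tot != 2*z - 4)) and (not ((z = 7 and d + lim >= 2*z - 2) or (not (3*d != 3*z + 1)))))) and ((not (tot != 2*z - 4)) -> (not ((z = 7 and d + lim >= 2*z - 2) or (not (3*d != 3*z + 1))))))) and ((not (tot != 2*z - 4)) -> (not ((z = 7 and d + lim >= 2*z - 2) or (not (3*d != 3*z + 1)))))
So before the loop: (tot != 2*z - 4 -> ((tot != 2*z - 4 -> ((not (tot != 2*z - 4)) and (not ((z = 7 and d + lim >= 2*z - 2) or (not (3*d != 3*z + 1)))))) and ((not (tot != 2*z - 4)) -> (not ((z = 7 and d + lim >= 2*z - 2) or (not (3*d != 3*z + 1))))))) and ((not (tot != 2*z - 4)) -> (not ((z = 7 and d + lim >= 2*z - 2) or (not (3*d != 3*z + 1)))))
Before d := 3*d - 9: (tot != 2*z - 4 -> ((tot != 2*z - 4 -> ((not (tot != 2*z - 4)) and (not ((z = 7 and 3*d + lim >= 2*z + 7) or (not (9*d != 3*z + 28)))))) and ((not (tot != 2*z - 4)) -> (not ((z = 7 and 3*d + lim >= 2*z + 7) or (not (9*d != 3*z + 28))))))) and ((not (tot != 2*z - 4)) -> (not ((z = 7 and 3*d + lim >= 2*z + 7) or (not (9*d != 3*z + 28)))))
The weakest precondition is (tot != 2*z - 4 -> ((tot != 2*z - 4 -> ((not (tot != 2*z - 4)) and (not ((z = 7 and 3*d + lim >= 2*z + 7) or (not (9*d != 3*z + 28)))))) and ((not (tot != 2*z - 4)) -> (not ((z = 7 and 3*d + lim >= 2*z + 7) or (not (9*d != 3*z + 28))))))) and ((not (tot != 2*z - 4)) -> (not ((z = 7 and 3*d + lim >= 2*z + 7) or (not (9*d != 3*z + 28))))).
Check whether (tot != 4 -> ((tot != 4 -> ((not (tot != 4)) and 9*d != 40)) and ((not (tot != 4)) -> 9*d != 40))) and ((not (tot != 4)) -> 9*d != 40) and z = 4 implies it.
Every state satisfying the precondition satisfies the weakest precondition: the implication holds.
Answer: valid


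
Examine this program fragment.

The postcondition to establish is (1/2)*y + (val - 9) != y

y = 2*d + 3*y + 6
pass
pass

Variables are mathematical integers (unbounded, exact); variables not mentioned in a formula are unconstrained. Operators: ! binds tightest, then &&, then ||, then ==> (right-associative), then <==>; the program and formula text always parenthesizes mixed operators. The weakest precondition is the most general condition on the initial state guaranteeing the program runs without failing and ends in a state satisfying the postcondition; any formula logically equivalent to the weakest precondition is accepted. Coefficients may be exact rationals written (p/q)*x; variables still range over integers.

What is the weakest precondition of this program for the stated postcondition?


Working backward. After the program, the postcondition (1/2)*y + (val - 9) != y must hold; in canonical form it is val != (1/2)*y + 9.
Before skip: val != (1/2)*y + 9
Before skip: val != (1/2)*y + 9
Before y := 2*d + 3*y + 6: val != d + (3/2)*y + 12
Answer: WP = val != d + (3/2)*y + 12


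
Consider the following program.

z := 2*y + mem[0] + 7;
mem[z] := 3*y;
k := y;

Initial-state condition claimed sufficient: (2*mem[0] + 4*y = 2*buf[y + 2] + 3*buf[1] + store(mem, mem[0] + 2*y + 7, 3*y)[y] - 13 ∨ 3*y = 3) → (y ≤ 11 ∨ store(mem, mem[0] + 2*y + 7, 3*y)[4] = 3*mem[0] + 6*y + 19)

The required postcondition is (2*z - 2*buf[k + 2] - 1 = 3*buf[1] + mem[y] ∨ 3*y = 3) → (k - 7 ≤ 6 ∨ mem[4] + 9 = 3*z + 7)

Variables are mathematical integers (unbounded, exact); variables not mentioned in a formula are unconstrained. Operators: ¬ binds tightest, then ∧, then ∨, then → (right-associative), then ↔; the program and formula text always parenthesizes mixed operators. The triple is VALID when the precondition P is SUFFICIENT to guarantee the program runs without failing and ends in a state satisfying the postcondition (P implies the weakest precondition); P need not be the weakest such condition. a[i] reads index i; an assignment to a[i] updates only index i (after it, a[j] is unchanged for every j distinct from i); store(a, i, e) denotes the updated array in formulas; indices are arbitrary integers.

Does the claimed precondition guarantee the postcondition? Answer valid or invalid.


Working backward. After the program, the postcondition (2*z - 2*buf[k + 2] - 1 = 3*buf[1] + mem[y] ∨ 3*y = 3) → (k - 7 ≤ 6 ∨ mem[4] + 9 = 3*z + 7) must hold; in canonical form it is (2*z = 2*buf[k + 2] + 3*buf[1] + mem[y] + 1 ∨ 3*y = 3) → (k ≤ 13 ∨ mem[4] = 3*z - 2).
Before k := y: (2*z = 2*buf[y + 2] + 3*buf[1] + mem[y] + 1 ∨ 3*y = 3) → (y ≤ 13 ∨ mem[4] = 3*z - 2)
Before mem[z] := 3*y: (2*z = 2*buf[y + 2] + 3*buf[1] + store(mem, z, 3*y)[y] + 1 ∨ 3*y = 3) → (y ≤ 13 ∨ store(mem, z, 3*y)[4] = 3*z - 2)
Before z := 2*y + mem[0] + 7: (2*mem[0] + 4*y = 2*buf[y + 2] + 3*buf[1] + store(mem, mem[0] + 2*y + 7, 3*y)[y] - 13 ∨ 3*y = 3) → (y ≤ 13 ∨ store(mem, mem[0] + 2*y + 7, 3*y)[4] = 3*mem[0] + 6*y + 19)
The weakest precondition is (2*mem[0] + 4*y = 2*buf[y + 2] + 3*buf[1] + store(mem, mem[0] + 2*y + 7, 3*y)[y] - 13 ∨ 3*y = 3) → (y ≤ 13 ∨ store(mem, mem[0] + 2*y + 7, 3*y)[4] = 3*mem[0] + 6*y + 19).
Check whether (2*mem[0] + 4*y = 2*buf[y + 2] + 3*buf[1] + store(mem, mem[0] + 2*y + 7, 3*y)[y] - 13 ∨ 3*y = 3) → (y ≤ 11 ∨ store(mem, mem[0] + 2*y + 7, 3*y)[4] = 3*mem[0] + 6*y + 19) implies it.
Every state satisfying the precondition satisfies the weakest precondition: the implication holds.
Answer: valid


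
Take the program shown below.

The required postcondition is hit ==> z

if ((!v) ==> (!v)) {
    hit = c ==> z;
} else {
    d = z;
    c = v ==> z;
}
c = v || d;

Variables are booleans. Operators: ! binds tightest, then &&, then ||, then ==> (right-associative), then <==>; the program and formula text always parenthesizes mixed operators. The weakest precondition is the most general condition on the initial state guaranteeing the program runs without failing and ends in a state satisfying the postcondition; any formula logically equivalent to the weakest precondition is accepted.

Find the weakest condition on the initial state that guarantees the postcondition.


Working backward. After the program, hit ==> z must hold.
Before c := v || d: hit ==> z
Then branch requires (c ==> z) ==> z; else branch requires hit ==> z.
Before the if: (c ==> z) ==> z
Answer: WP = (c ==> z) ==> z


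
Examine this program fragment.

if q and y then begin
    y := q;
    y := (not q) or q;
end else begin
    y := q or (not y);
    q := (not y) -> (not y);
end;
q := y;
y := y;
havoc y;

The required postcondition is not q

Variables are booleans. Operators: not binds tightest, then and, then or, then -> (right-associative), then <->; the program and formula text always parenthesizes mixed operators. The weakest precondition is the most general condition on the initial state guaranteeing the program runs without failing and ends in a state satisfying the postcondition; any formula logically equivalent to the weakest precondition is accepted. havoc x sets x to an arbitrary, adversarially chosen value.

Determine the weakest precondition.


Working backward. After the program, not q must hold.
Before havoc y: not q
Before y := y: not q
Before q := y: not y
Then branch requires false; else branch requires not (q or (not y)).
Before the if: (not (q and y)) and ((not (q and y)) -> (not (q or (not y))))
Answer: WP = (not (q and y)) and ((not (q and y)) -> (not (q or (not y))))


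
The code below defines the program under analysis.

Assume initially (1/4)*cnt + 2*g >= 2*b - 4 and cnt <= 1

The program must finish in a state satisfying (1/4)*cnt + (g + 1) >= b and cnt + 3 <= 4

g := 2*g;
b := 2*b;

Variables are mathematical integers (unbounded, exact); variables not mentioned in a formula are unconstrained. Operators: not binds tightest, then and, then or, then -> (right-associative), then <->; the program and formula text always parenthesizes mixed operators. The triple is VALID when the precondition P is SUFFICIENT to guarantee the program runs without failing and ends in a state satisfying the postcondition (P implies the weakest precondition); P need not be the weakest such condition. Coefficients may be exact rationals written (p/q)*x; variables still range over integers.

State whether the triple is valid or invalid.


Working backward. After the program, the postcondition (1/4)*cnt + (g + 1) >= b and cnt + 3 <= 4 must hold; in canonical form it is (1/4)*cnt + g >= b - 1 and cnt <= 1.
Before b := 2*b: (1/4)*cnt + g >= 2*b - 1 and cnt <= 1
Before g := 2*g: (1/4)*cnt + 2*g >= 2*b - 1 and cnt <= 1
The weakest precondition is (1/4)*cnt + 2*g >= 2*b - 1 and cnt <= 1.
Check whether (1/4)*cnt + 2*g >= 2*b - 4 and cnt <= 1 implies it.
Countermodel: at the initial state b = 0, cnt = -5, g = 0, the precondition holds but the weakest precondition fails.
Answer: invalid


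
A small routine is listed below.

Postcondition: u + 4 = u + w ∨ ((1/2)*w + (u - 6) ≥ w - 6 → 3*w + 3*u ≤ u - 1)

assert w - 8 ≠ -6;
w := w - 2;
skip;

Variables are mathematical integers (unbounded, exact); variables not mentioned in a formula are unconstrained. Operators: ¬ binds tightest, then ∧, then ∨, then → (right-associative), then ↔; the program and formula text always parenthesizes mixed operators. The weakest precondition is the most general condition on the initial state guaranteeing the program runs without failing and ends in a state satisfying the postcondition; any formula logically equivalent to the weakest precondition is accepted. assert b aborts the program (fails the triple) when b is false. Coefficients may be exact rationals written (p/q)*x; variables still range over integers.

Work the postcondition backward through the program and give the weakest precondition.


Working backward. After the program, the postcondition u + 4 = u + w ∨ ((1/2)*w + (u - 6) ≥ w - 6 → 3*w + 3*u ≤ u - 1) must hold; in canonical form it is w = 4 ∨ (u ≥ (1/2)*w → 2*u + 3*w ≤ -1).
Before skip: w = 4 ∨ (u ≥ (1/2)*w → 2*u + 3*w ≤ -1)
Before w := w - 2: w = 6 ∨ (u ≥ (1/2)*w - 1 → 2*u + 3*w ≤ 5)
Before assert w - 8 ≠ -6: w ≠ 2 ∧ (w = 6 ∨ (u ≥ (1/2)*w - 1 → 2*u + 3*w ≤ 5))
Answer: WP = w ≠ 2 ∧ (w = 6 ∨ (u ≥ (1/2)*w - 1 → 2*u + 3*w ≤ 5))


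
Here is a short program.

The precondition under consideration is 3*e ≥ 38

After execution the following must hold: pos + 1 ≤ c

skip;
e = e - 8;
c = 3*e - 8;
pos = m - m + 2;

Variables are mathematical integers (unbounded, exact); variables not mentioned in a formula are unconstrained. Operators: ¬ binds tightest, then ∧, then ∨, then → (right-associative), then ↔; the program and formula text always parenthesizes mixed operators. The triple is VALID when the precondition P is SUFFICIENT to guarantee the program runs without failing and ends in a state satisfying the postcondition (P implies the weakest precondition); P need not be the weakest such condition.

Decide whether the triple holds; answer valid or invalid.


Working backward. After the program, the postcondition pos + 1 ≤ c must hold; in canonical form it is pos ≤ c - 1.
Before pos := m - m + 2: c ≥ 3
Before c := 3*e - 8: 3*e ≥ 11
Before e := e - 8: 3*e ≥ 35
Before skip: 3*e ≥ 35
The weakest precondition is 3*e ≥ 35.
Check whether 3*e ≥ 38 implies it.
Every state satisfying the precondition satisfies the weakest precondition: the implication holds.
Answer: valid


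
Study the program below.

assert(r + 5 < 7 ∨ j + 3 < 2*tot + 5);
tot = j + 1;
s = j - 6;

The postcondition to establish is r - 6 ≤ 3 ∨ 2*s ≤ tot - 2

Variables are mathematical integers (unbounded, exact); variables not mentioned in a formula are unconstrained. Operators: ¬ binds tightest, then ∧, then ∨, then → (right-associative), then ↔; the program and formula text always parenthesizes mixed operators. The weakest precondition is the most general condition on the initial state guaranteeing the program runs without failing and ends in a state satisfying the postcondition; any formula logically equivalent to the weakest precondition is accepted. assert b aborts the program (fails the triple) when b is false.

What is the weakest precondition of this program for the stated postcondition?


Working backward. After the program, the postcondition r - 6 ≤ 3 ∨ 2*s ≤ tot - 2 must hold; in canonical form it is r ≤ 9 ∨ 2*s ≤ tot - 2.
Before s := j - 6: r ≤ 9 ∨ 2*j ≤ tot + 10
Before tot := j + 1: r ≤ 9 ∨ j ≤ 11
Before assert r + 5 < 7 ∨ j + 3 < 2*tot + 5: (r < 2 ∨ j < 2*tot + 2) ∧ (r ≤ 9 ∨ j ≤ 11)
Answer: WP = (r < 2 ∨ j < 2*tot + 2) ∧ (r ≤ 9 ∨ j ≤ 11)


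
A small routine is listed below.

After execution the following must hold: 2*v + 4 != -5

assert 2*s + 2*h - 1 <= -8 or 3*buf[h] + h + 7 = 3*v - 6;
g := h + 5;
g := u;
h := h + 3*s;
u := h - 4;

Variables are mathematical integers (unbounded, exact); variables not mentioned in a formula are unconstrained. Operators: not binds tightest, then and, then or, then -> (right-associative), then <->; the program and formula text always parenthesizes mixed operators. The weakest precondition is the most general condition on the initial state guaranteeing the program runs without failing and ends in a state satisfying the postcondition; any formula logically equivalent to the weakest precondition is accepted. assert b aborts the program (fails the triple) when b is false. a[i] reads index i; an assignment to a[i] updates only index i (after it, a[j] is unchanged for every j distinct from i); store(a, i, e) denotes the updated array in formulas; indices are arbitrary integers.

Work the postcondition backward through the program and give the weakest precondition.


Working backward. After the program, the postcondition 2*v + 4 != -5 must hold; in canonical form it is 2*v != -9.
Before u := h - 4: 2*v != -9
Before h := h + 3*s: 2*v != -9
Before g := u: 2*v != -9
Before g := h + 5: 2*v != -9
Before assert 2*s + 2*h - 1 <= -8 or 3*buf[h] + h + 7 = 3*v - 6: (2*h + 2*s <= -7 or 3*buf[h] + h = 3*v - 13) and 2*v != -9
Answer: WP = (2*h + 2*s <= -7 or 3*buf[h] + h = 3*v - 13) and 2*v != -9
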